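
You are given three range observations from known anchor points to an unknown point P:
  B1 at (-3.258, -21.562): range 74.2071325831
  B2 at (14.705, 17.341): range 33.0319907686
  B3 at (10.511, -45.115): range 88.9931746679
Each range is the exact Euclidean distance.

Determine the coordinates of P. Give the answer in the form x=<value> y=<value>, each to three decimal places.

eq1: (x + 3.258)² + (y + 21.562)² = 74.2071325831²
eq2: (x − 14.705)² + (y − 17.341)² = 33.0319907686²
eq3: (x − 10.511)² + (y + 45.115)² = 88.9931746679²
eq2−eq1, eq2−eq3 (x²,y² cancel):
  -35.926·x − 77.806·y = -4456.999010
  -8.388·x − 124.912·y = -5199.775683
det = -35.926·-124.912 − -77.806·-8.388 = 3834.951784
x = (-4456.999010·-124.912 − -77.806·-5199.775683) / 3834.951784 = 39.676878
y = (-35.926·-5199.775683 − -4456.999010·-8.388) / 3834.951784 = 38.963158

x=39.677 y=38.963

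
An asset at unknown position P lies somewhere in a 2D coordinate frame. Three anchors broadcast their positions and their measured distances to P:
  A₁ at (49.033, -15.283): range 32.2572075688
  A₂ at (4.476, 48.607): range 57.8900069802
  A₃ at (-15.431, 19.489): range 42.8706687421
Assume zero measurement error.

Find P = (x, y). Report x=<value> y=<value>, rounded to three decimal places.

eq1: (x − 49.033)² + (y + 15.283)² = 32.2572075688²
eq2: (x − 4.476)² + (y − 48.607)² = 57.8900069802²
eq3: (x + 15.431)² + (y − 19.489)² = 42.8706687421²
eq1−eq2, eq1−eq3 (x²,y² cancel):
  -89.114·x + 127.780·y = -2565.855621
  -128.928·x + 69.544·y = -2817.235094
det = -89.114·69.544 − 127.780·-128.928 = 10277.075824
x = (-2565.855621·69.544 − 127.780·-2817.235094) / 10277.075824 = 17.665184
y = (-89.114·-2817.235094 − -2565.855621·-128.928) / 10277.075824 = -7.760529

x=17.665 y=-7.761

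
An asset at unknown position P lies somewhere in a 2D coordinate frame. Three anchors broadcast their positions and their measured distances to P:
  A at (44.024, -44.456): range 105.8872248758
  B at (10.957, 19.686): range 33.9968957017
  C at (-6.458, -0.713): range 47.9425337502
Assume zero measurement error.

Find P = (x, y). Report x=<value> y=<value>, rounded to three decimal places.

eq1: (x − 44.024)² + (y + 44.456)² = 105.8872248758²
eq2: (x − 10.957)² + (y − 19.686)² = 33.9968957017²
eq3: (x + 6.458)² + (y + 0.713)² = 47.9425337502²
eq3−eq2, eq3−eq1 (x²,y² cancel):
  34.830·x + 40.798·y = 1608.077937
  100.964·x − 87.486·y = -5041.383471
det = 34.830·-87.486 − 40.798·100.964 = -7166.266652
x = (1608.077937·-87.486 − 40.798·-5041.383471) / -7166.266652 = -9.069444
y = (34.830·-5041.383471 − 1608.077937·100.964) / -7166.266652 = 47.158358

x=-9.069 y=47.158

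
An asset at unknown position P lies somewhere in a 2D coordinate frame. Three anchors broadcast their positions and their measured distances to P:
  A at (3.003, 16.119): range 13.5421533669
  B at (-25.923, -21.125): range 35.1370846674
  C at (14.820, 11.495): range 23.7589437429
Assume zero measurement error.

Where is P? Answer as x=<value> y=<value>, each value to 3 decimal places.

x=-8.863 y=9.592

eq1: (x − 3.003)² + (y − 16.119)² = 13.5421533669²
eq2: (x + 25.923)² + (y + 21.125)² = 35.1370846674²
eq3: (x − 14.820)² + (y − 11.495)² = 23.7589437429²
eq2−eq1, eq2−eq3 (x²,y² cancel):
  57.852·x + 74.488·y = 201.797417
  81.486·x + 65.240·y = -96.372818
det = 57.852·65.240 − 74.488·81.486 = -2295.464688
x = (201.797417·65.240 − 74.488·-96.372818) / -2295.464688 = -8.862642
y = (57.852·-96.372818 − 201.797417·81.486) / -2295.464688 = 9.592404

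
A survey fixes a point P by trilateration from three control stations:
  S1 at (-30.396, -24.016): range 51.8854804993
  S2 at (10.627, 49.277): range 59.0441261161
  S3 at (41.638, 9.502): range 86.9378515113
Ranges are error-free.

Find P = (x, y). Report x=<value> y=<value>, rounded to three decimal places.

x=-43.694 y=26.137

eq1: (x + 30.396)² + (y + 24.016)² = 51.8854804993²
eq2: (x − 10.627)² + (y − 49.277)² = 59.0441261161²
eq3: (x − 41.638)² + (y − 9.502)² = 86.9378515113²
eq2−eq3, eq2−eq1 (x²,y² cancel):
  62.022·x − 79.550·y = -4789.126007
  -82.046·x − 146.586·y = -246.365044
det = 62.022·-146.586 − -79.550·-82.046 = -15618.316192
x = (-4789.126007·-146.586 − -79.550·-246.365044) / -15618.316192 = -43.693602
y = (62.022·-246.365044 − -4789.126007·-82.046) / -15618.316192 = 26.136536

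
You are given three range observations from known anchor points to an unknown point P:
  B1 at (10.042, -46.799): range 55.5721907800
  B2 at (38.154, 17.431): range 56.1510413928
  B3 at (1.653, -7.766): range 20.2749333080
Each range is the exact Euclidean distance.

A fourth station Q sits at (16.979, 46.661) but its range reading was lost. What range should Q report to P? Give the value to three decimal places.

eq1: (x − 10.042)² + (y + 46.799)² = 55.5721907800²
eq2: (x − 38.154)² + (y − 17.431)² = 56.1510413928²
eq3: (x − 1.653)² + (y + 7.766)² = 20.2749333080²
eq3−eq1, eq3−eq2 (x²,y² cancel):
  16.778·x − 78.066·y = -449.250467
  73.002·x + 50.394·y = -1045.342217
det = 16.778·50.394 − -78.066·73.002 = 6544.484664
x = (-449.250467·50.394 − -78.066·-1045.342217) / 6544.484664 = -15.928712
y = (16.778·-1045.342217 − -449.250467·73.002) / 6544.484664 = 2.331342
|P − Q| = √((-15.928712 − 16.979)² + (2.331342 − 46.661)²) = 55.209022

55.209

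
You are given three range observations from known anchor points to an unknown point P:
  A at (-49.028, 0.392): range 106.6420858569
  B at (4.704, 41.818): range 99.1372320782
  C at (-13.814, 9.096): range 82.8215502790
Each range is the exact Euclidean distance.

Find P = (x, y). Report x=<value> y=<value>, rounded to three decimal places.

eq1: (x + 49.028)² + (y − 0.392)² = 106.6420858569²
eq2: (x − 4.704)² + (y − 41.818)² = 99.1372320782²
eq3: (x + 13.814)² + (y − 9.096)² = 82.8215502790²
eq2−eq1, eq2−eq3 (x²,y² cancel):
  -107.464·x − 82.852·y = -911.317984
  -37.036·x − 65.444·y = 1471.472666
det = -107.464·-65.444 − -82.852·-37.036 = 3964.367344
x = (-911.317984·-65.444 − -82.852·1471.472666) / 3964.367344 = 45.796651
y = (-107.464·1471.472666 − -911.317984·-37.036) / 3964.367344 = -48.401648

x=45.797 y=-48.402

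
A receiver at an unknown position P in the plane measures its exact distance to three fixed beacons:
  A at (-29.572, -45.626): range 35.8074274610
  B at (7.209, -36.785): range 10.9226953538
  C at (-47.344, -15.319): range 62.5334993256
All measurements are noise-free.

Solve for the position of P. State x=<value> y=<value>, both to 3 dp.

eq1: (x + 29.572)² + (y + 45.626)² = 35.8074274610²
eq2: (x − 7.209)² + (y + 36.785)² = 10.9226953538²
eq3: (x + 47.344)² + (y + 15.319)² = 62.5334993256²
eq3−eq2, eq3−eq1 (x²,y² cancel):
  109.106·x − 42.932·y = 2720.113073
  35.544·x − 60.614·y = 3108.375640
det = 109.106·-60.614 − -42.932·35.544 = -5087.376076
x = (2720.113073·-60.614 − -42.932·3108.375640) / -5087.376076 = 6.177674
y = (109.106·3108.375640 − 2720.113073·35.544) / -5087.376076 = -47.658897

x=6.178 y=-47.659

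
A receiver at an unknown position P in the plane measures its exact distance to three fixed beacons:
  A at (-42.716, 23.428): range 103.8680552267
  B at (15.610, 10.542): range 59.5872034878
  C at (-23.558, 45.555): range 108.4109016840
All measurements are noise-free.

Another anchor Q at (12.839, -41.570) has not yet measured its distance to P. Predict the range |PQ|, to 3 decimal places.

22.188

eq1: (x + 42.716)² + (y − 23.428)² = 103.8680552267²
eq2: (x − 15.610)² + (y − 10.542)² = 59.5872034878²
eq3: (x + 23.558)² + (y − 45.555)² = 108.4109016840²
eq2−eq3, eq2−eq1 (x²,y² cancel):
  -78.336·x + 70.026·y = -5926.857259
  -116.652·x + 25.772·y = -5219.216101
det = -78.336·25.772 − 70.026·-116.652 = 6149.797560
x = (-5926.857259·25.772 − 70.026·-5219.216101) / 6149.797560 = 34.592010
y = (-78.336·-5219.216101 − -5926.857259·-116.652) / 6149.797560 = -45.940901
|P − Q| = √((34.592010 − 12.839)² + (-45.940901 − -41.570)²) = 22.187795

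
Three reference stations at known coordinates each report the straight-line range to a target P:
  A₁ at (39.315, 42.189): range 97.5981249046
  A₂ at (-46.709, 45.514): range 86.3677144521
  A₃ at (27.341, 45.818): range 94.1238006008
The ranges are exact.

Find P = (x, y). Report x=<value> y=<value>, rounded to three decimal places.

x=-18.800 y=-36.220

eq1: (x − 39.315)² + (y − 42.189)² = 97.5981249046²
eq2: (x + 46.709)² + (y − 45.514)² = 86.3677144521²
eq3: (x − 27.341)² + (y − 45.818)² = 94.1238006008²
eq2−eq3, eq2−eq1 (x²,y² cancel):
  148.100·x + 0.608·y = -2806.343212
  172.048·x − 6.650·y = -2993.685816
det = 148.100·-6.650 − 0.608·172.048 = -1089.470184
x = (-2806.343212·-6.650 − 0.608·-2993.685816) / -1089.470184 = -18.800279
y = (148.100·-2993.685816 − -2806.343212·172.048) / -1089.470184 = -36.220236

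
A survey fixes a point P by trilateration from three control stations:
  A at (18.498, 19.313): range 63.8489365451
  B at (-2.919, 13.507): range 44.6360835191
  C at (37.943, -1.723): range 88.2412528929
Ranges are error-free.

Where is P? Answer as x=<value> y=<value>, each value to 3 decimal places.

x=-44.490 y=29.762

eq1: (x − 18.498)² + (y − 19.313)² = 63.8489365451²
eq2: (x + 2.919)² + (y − 13.507)² = 44.6360835191²
eq3: (x − 37.943)² + (y + 1.723)² = 88.2412528929²
eq1−eq2, eq1−eq3 (x²,y² cancel):
  -42.834·x − 11.612·y = 1560.098383
  38.890·x − 42.072·y = -2982.360009
det = -42.834·-42.072 − -11.612·38.890 = 2253.702728
x = (1560.098383·-42.072 − -11.612·-2982.360009) / 2253.702728 = -44.490173
y = (-42.834·-2982.360009 − 1560.098383·38.890) / 2253.702728 = 29.761770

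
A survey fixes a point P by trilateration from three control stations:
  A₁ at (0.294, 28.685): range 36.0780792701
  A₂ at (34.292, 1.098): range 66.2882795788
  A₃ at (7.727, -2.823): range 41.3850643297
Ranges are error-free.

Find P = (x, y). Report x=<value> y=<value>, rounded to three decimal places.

eq1: (x − 0.294)² + (y − 28.685)² = 36.0780792701²
eq2: (x − 34.292)² + (y − 1.098)² = 66.2882795788²
eq3: (x − 7.727)² + (y + 2.823)² = 41.3850643297²
eq3−eq2, eq3−eq1 (x²,y² cancel):
  53.130·x + 7.842·y = -1571.941450
  -14.866·x + 63.016·y = 1166.335549
det = 53.130·63.016 − 7.842·-14.866 = 3464.619252
x = (-1571.941450·63.016 − 7.842·1166.335549) / 3464.619252 = -31.231099
y = (53.130·1166.335549 − -1571.941450·-14.866) / 3464.619252 = 11.140885

x=-31.231 y=11.141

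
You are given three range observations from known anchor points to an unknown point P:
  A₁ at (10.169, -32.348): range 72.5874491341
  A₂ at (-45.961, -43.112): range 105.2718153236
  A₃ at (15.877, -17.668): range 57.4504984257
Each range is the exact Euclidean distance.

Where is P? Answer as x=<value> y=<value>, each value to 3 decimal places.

x=19.040 y=39.695

eq1: (x − 10.169)² + (y + 32.348)² = 72.5874491341²
eq2: (x + 45.961)² + (y + 43.112)² = 105.2718153236²
eq3: (x − 15.877)² + (y + 17.668)² = 57.4504984257²
eq2−eq1, eq2−eq3 (x²,y² cancel):
  112.260·x + 21.528·y = 2991.960930
  123.676·x + 50.888·y = 4374.774620
det = 112.260·50.888 − 21.528·123.676 = 3050.189952
x = (2991.960930·50.888 − 21.528·4374.774620) / 3050.189952 = 19.039719
y = (112.260·4374.774620 − 2991.960930·123.676) / 3050.189952 = 39.695377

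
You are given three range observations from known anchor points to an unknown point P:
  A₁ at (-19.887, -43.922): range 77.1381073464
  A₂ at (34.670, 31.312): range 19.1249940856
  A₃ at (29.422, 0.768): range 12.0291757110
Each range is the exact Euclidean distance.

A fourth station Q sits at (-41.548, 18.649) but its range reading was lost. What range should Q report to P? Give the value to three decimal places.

eq1: (x + 19.887)² + (y + 43.922)² = 77.1381073464²
eq2: (x − 34.670)² + (y − 31.312)² = 19.1249940856²
eq3: (x − 29.422)² + (y − 0.768)² = 12.0291757110²
eq1−eq2, eq1−eq3 (x²,y² cancel):
  109.114·x + 150.468·y = 5442.337597
  98.618·x + 89.380·y = 4347.195592
det = 109.114·89.380 − 150.468·98.618 = -5086.243904
x = (5442.337597·89.380 − 150.468·4347.195592) / -5086.243904 = 32.966900
y = (109.114·4347.195592 − 5442.337597·98.618) / -5086.243904 = 12.262988
|P − Q| = √((32.966900 − -41.548)² + (12.262988 − 18.649)²) = 74.788043

74.788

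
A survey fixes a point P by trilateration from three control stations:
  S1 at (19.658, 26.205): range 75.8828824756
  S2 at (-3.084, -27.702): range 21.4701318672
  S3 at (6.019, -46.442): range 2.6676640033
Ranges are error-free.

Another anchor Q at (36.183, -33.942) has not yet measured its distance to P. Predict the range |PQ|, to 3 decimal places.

35.249

eq1: (x − 19.658)² + (y − 26.205)² = 75.8828824756²
eq2: (x + 3.084)² + (y + 27.702)² = 21.4701318672²
eq3: (x − 6.019)² + (y + 46.442)² = 2.6676640033²
eq3−eq2, eq3−eq1 (x²,y² cancel):
  -18.206·x + 37.480·y = -1870.025996
  27.278·x + 145.294·y = -6871.044158
det = -18.206·145.294 − 37.480·27.278 = -3667.602004
x = (-1870.025996·145.294 − 37.480·-6871.044158) / -3667.602004 = 3.865420
y = (-18.206·-6871.044158 − -1870.025996·27.278) / -3667.602004 = -48.016333
|P − Q| = √((3.865420 − 36.183)² + (-48.016333 − -33.942)²) = 35.249295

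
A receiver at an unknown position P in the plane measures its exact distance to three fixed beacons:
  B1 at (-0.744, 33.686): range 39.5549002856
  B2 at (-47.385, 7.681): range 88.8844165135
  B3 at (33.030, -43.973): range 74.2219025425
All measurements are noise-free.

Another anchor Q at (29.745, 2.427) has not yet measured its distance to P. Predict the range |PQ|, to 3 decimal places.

eq1: (x + 0.744)² + (y − 33.686)² = 39.5549002856²
eq2: (x + 47.385)² + (y − 7.681)² = 88.8844165135²
eq3: (x − 33.030)² + (y + 43.973)² = 74.2219025425²
eq2−eq1, eq2−eq3 (x²,y² cancel):
  93.282·x + 52.010·y = 5166.813508
  160.830·x − 103.308·y = 3111.818325
det = 93.282·-103.308 − 52.010·160.830 = -18001.545156
x = (5166.813508·-103.308 − 52.010·3111.818325) / -18001.545156 = 38.642174
y = (93.282·3111.818325 − 5166.813508·160.830) / -18001.545156 = 30.036420
|P − Q| = √((38.642174 − 29.745)² + (30.036420 − 2.427)²) = 29.007582

29.008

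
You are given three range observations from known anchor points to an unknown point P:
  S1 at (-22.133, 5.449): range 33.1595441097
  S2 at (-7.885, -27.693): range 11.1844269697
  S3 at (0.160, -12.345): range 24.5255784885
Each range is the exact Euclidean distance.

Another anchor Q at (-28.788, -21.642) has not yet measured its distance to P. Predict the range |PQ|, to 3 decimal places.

eq1: (x + 22.133)² + (y − 5.449)² = 33.1595441097²
eq2: (x + 7.885)² + (y + 27.693)² = 11.1844269697²
eq3: (x − 0.160)² + (y + 12.345)² = 24.5255784885²
eq3−eq1, eq3−eq2 (x²,y² cancel):
  -44.586·x + 35.588·y = -130.914700
  -16.090·x − 30.696·y = 1153.063443
det = -44.586·-30.696 − 35.588·-16.090 = 1941.222776
x = (-130.914700·-30.696 − 35.588·1153.063443) / 1941.222776 = -19.068736
y = (-44.586·1153.063443 − -130.914700·-16.090) / 1941.222776 = -27.568657
|P − Q| = √((-19.068736 − -28.788)² + (-27.568657 − -21.642)²) = 11.383732

11.384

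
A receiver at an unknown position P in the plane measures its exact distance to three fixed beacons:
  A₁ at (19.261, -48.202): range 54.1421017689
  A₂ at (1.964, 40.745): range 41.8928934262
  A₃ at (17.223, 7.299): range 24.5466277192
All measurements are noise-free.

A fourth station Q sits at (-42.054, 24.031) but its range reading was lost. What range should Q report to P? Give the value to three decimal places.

43.452

eq1: (x − 19.261)² + (y + 48.202)² = 54.1421017689²
eq2: (x − 1.964)² + (y − 40.745)² = 41.8928934262²
eq3: (x − 17.223)² + (y − 7.299)² = 24.5466277192²
eq2−eq3, eq2−eq1 (x²,y² cancel):
  30.518·x − 66.892·y = -161.627604
  34.594·x − 177.894·y = -145.946060
det = 30.518·-177.894 − -66.892·34.594 = -3114.907244
x = (-161.627604·-177.894 − -66.892·-145.946060) / -3114.907244 = -6.096476
y = (30.518·-145.946060 − -161.627604·34.594) / -3114.907244 = -0.365136
|P − Q| = √((-6.096476 − -42.054)² + (-0.365136 − 24.031)²) = 43.452445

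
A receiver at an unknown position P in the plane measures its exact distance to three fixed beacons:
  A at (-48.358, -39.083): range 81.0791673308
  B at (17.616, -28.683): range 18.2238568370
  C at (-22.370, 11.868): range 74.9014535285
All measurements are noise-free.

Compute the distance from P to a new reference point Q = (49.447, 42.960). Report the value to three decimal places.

83.530

eq1: (x + 48.358)² + (y + 39.083)² = 81.0791673308²
eq2: (x − 17.616)² + (y + 28.683)² = 18.2238568370²
eq3: (x + 22.370)² + (y − 11.868)² = 74.9014535285²
eq1−eq3, eq1−eq2 (x²,y² cancel):
  51.976·x + 101.902·y = -2261.107095
  131.948·x + 20.800·y = 3508.783309
det = 51.976·20.800 − 101.902·131.948 = -12364.664296
x = (-2261.107095·20.800 − 101.902·3508.783309) / -12364.664296 = 32.720910
y = (51.976·3508.783309 − -2261.107095·131.948) / -12364.664296 = -38.878620
|P − Q| = √((32.720910 − 49.447)² + (-38.878620 − 42.960)²) = 83.530364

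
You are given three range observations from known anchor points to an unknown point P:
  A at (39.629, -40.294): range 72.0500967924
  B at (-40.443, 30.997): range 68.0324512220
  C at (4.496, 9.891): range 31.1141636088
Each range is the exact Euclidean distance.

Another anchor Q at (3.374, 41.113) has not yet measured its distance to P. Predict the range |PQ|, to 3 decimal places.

eq1: (x − 39.629)² + (y + 40.294)² = 72.0500967924²
eq2: (x + 40.443)² + (y − 30.997)² = 68.0324512220²
eq3: (x − 4.496)² + (y − 9.891)² = 31.1141636088²
eq1−eq3, eq1−eq2 (x²,y² cancel):
  -70.266·x + 100.370·y = 1147.107091
  -160.144·x + 142.582·y = -34.811790
det = -70.266·142.582 − 100.370·-160.144 = 6054.986468
x = (1147.107091·142.582 − 100.370·-34.811790) / 6054.986468 = 27.588977
y = (-70.266·-34.811790 − 1147.107091·-160.144) / 6054.986468 = 30.742992
|P − Q| = √((27.588977 − 3.374)² + (30.742992 − 41.113)²) = 26.342023

26.342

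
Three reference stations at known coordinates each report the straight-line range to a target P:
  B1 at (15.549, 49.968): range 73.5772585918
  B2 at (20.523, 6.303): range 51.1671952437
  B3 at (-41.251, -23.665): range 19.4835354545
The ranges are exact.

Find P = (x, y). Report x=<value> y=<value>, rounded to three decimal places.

x=-28.255 y=-9.149

eq1: (x − 15.549)² + (y − 49.968)² = 73.5772585918²
eq2: (x − 20.523)² + (y − 6.303)² = 51.1671952437²
eq3: (x + 41.251)² + (y + 23.665)² = 19.4835354545²
eq1−eq3, eq1−eq2 (x²,y² cancel):
  -113.600·x − 147.266·y = 4557.109629
  9.948·x − 87.330·y = 517.880026
det = -113.600·-87.330 − -147.266·9.948 = 11385.690168
x = (4557.109629·-87.330 − -147.266·517.880026) / 11385.690168 = -28.255315
y = (-113.600·517.880026 − 4557.109629·9.948) / 11385.690168 = -9.148791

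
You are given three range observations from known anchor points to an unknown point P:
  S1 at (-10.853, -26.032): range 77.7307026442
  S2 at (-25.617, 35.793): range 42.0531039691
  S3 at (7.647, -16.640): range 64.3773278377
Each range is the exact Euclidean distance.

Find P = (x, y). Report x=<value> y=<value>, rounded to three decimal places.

eq1: (x + 10.853)² + (y + 26.032)² = 77.7307026442²
eq2: (x + 25.617)² + (y − 35.793)² = 42.0531039691²
eq3: (x − 7.647)² + (y + 16.640)² = 64.3773278377²
eq1−eq2, eq1−eq3 (x²,y² cancel):
  -29.528·x + 123.650·y = 5415.515485
  37.000·x + 18.784·y = 1437.535370
det = -29.528·18.784 − 123.650·37.000 = -5129.703952
x = (5415.515485·18.784 − 123.650·1437.535370) / -5129.703952 = 14.820778
y = (-29.528·1437.535370 − 5415.515485·37.000) / -5129.703952 = 47.336380

x=14.821 y=47.336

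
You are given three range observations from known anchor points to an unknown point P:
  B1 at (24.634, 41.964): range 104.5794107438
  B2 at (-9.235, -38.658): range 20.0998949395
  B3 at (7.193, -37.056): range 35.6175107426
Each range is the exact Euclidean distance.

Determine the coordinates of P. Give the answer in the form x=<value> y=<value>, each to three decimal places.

x=-26.208 y=-49.425

eq1: (x − 24.634)² + (y − 41.964)² = 104.5794107438²
eq2: (x + 9.235)² + (y + 38.658)² = 20.0998949395²
eq3: (x − 7.193)² + (y + 37.056)² = 35.6175107426²
eq3−eq1, eq3−eq2 (x²,y² cancel):
  34.882·x + 158.040·y = -8725.321213
  -32.856·x − 3.204·y = 1019.441099
det = 34.882·-3.204 − 158.040·-32.856 = 5080.800312
x = (-8725.321213·-3.204 − 158.040·1019.441099) / 5080.800312 = -26.207789
y = (34.882·1019.441099 − -8725.321213·-32.856) / 5080.800312 = -49.425089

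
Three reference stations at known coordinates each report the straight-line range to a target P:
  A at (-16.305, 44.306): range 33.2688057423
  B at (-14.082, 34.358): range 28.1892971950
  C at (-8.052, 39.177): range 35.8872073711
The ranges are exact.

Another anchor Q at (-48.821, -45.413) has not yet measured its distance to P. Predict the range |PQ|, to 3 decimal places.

65.065

eq1: (x + 16.305)² + (y − 44.306)² = 33.2688057423²
eq2: (x + 14.082)² + (y − 34.358)² = 28.1892971950²
eq3: (x + 8.052)² + (y − 39.177)² = 35.8872073711²
eq2−eq1, eq2−eq3 (x²,y² cancel):
  -4.446·x + 19.896·y = 537.922814
  12.060·x + 9.638·y = -272.358032
det = -4.446·9.638 − 19.896·12.060 = -282.796308
x = (537.922814·9.638 − 19.896·-272.358032) / -282.796308 = -37.494604
y = (-4.446·-272.358032 − 537.922814·12.060) / -282.796308 = 18.658112
|P − Q| = √((-37.494604 − -48.821)² + (18.658112 − -45.413)²) = 65.064543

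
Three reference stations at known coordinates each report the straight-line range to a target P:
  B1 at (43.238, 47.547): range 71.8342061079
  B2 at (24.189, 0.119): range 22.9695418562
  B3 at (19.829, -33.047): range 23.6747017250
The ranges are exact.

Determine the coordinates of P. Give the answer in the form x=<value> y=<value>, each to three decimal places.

x=5.962 y=-13.859

eq1: (x − 43.238)² + (y − 47.547)² = 71.8342061079²
eq2: (x − 24.189)² + (y − 0.119)² = 22.9695418562²
eq3: (x − 19.829)² + (y + 33.047)² = 23.6747017250²
eq1−eq3, eq1−eq2 (x²,y² cancel):
  -46.818·x − 161.188·y = 1954.713262
  -38.098·x − 94.856·y = 1087.433343
det = -46.818·-94.856 − -161.188·-38.098 = -1699.972216
x = (1954.713262·-94.856 − -161.188·1087.433343) / -1699.972216 = 5.961907
y = (-46.818·1087.433343 − 1954.713262·-38.098) / -1699.972216 = -13.858586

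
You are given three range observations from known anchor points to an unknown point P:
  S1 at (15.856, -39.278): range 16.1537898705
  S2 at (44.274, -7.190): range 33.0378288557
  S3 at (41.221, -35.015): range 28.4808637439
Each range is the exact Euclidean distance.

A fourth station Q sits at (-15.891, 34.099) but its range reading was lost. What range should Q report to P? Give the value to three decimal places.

65.197

eq1: (x − 15.856)² + (y + 39.278)² = 16.1537898705²
eq2: (x − 44.274)² + (y + 7.190)² = 33.0378288557²
eq3: (x − 41.221)² + (y + 35.015)² = 28.4808637439²
eq1−eq2, eq1−eq3 (x²,y² cancel):
  56.836·x + 64.176·y = -612.844052
  50.730·x + 8.526·y = 580.832374
det = 56.836·8.526 − 64.176·50.730 = -2771.064744
x = (-612.844052·8.526 − 64.176·580.832374) / -2771.064744 = 15.337284
y = (56.836·580.832374 − -612.844052·50.730) / -2771.064744 = -23.132541
|P − Q| = √((15.337284 − -15.891)² + (-23.132541 − 34.099)²) = 65.197047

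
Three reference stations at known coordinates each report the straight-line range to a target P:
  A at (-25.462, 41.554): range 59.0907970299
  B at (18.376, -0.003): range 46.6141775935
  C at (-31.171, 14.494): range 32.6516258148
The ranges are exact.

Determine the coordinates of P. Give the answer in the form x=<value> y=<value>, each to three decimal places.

eq1: (x + 25.462)² + (y − 41.554)² = 59.0907970299²
eq2: (x − 18.376)² + (y + 0.003)² = 46.6141775935²
eq3: (x + 31.171)² + (y − 14.494)² = 32.6516258148²
eq1−eq3, eq1−eq2 (x²,y² cancel):
  -11.418·x − 54.120·y = 1232.252542
  87.676·x − 83.114·y = -718.530234
det = -11.418·-83.114 − -54.120·87.676 = 5694.020772
x = (1232.252542·-83.114 − -54.120·-718.530234) / 5694.020772 = -24.816259
y = (-11.418·-718.530234 − 1232.252542·87.676) / 5694.020772 = -17.533269

x=-24.816 y=-17.533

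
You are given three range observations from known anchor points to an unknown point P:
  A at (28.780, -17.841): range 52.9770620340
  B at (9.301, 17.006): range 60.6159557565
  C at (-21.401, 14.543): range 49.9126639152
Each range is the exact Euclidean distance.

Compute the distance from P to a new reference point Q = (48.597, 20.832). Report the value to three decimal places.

89.622

eq1: (x − 28.780)² + (y + 17.841)² = 52.9770620340²
eq2: (x − 9.301)² + (y − 17.006)² = 60.6159557565²
eq3: (x + 21.401)² + (y − 14.543)² = 49.9126639152²
eq2−eq1, eq2−eq3 (x²,y² cancel):
  38.958·x − 69.694·y = 1638.602035
  -61.404·x − 4.926·y = 1476.809086
det = 38.958·-4.926 − -69.694·-61.404 = -4471.397484
x = (1638.602035·-4.926 − -69.694·1476.809086) / -4471.397484 = -21.213274
y = (38.958·1476.809086 − 1638.602035·-61.404) / -4471.397484 = -35.369311
|P − Q| = √((-21.213274 − 48.597)² + (-35.369311 − 20.832)²) = 89.621770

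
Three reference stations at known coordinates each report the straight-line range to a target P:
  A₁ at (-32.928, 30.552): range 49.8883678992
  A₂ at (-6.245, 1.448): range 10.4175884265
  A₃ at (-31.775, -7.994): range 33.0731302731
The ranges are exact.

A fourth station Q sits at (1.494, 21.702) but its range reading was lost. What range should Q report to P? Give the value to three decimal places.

27.515

eq1: (x + 32.928)² + (y − 30.552)² = 49.8883678992²
eq2: (x + 6.245)² + (y − 1.448)² = 10.4175884265²
eq3: (x + 31.775)² + (y + 7.994)² = 33.0731302731²
eq2−eq1, eq2−eq3 (x²,y² cancel):
  -53.366·x + 58.208·y = -403.741944
  -51.060·x − 18.884·y = 47.152135
det = -53.366·-18.884 − 58.208·-51.060 = 3979.864024
x = (-403.741944·-18.884 − 58.208·47.152135) / 3979.864024 = 1.226080
y = (-53.366·47.152135 − -403.741944·-51.060) / 3979.864024 = -5.812104
|P − Q| = √((1.226080 − 1.494)² + (-5.812104 − 21.702)²) = 27.515409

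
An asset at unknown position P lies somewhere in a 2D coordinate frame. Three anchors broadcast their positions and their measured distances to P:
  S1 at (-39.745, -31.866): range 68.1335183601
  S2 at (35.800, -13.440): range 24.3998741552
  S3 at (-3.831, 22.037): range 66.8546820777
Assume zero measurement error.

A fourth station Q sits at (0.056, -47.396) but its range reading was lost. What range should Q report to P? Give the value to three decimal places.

30.152

eq1: (x + 39.745)² + (y + 31.866)² = 68.1335183601²
eq2: (x − 35.800)² + (y + 13.440)² = 24.3998741552²
eq3: (x + 3.831)² + (y − 22.037)² = 66.8546820777²
eq3−eq1, eq3−eq2 (x²,y² cancel):
  -71.828·x − 107.806·y = 1922.173243
  79.262·x − 70.954·y = 4836.162327
det = -71.828·-70.954 − -107.806·79.262 = 13641.403084
x = (1922.173243·-70.954 − -107.806·4836.162327) / 13641.403084 = 28.221542
y = (-71.828·4836.162327 − 1922.173243·79.262) / 13641.403084 = -36.633121
|P − Q| = √((28.221542 − 0.056)² + (-36.633121 − -47.396)²) = 30.151905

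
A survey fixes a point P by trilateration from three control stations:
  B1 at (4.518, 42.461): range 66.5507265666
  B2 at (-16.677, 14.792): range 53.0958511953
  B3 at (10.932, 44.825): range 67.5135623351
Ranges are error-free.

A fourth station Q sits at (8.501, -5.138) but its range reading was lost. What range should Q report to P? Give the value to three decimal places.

eq1: (x − 4.518)² + (y − 42.461)² = 66.5507265666²
eq2: (x + 16.677)² + (y − 14.792)² = 53.0958511953²
eq3: (x − 10.932)² + (y − 44.825)² = 67.5135623351²
eq2−eq1, eq2−eq3 (x²,y² cancel):
  42.390·x + 55.338·y = -283.406540
  55.218·x + 60.066·y = -107.048029
det = 42.390·60.066 − 55.338·55.218 = -509.455944
x = (-283.406540·60.066 − 55.338·-107.048029) / -509.455944 = 21.786523
y = (42.390·-107.048029 − -283.406540·55.218) / -509.455944 = -21.810279
|P − Q| = √((21.786523 − 8.501)² + (-21.810279 − -5.138)²) = 21.318302

21.318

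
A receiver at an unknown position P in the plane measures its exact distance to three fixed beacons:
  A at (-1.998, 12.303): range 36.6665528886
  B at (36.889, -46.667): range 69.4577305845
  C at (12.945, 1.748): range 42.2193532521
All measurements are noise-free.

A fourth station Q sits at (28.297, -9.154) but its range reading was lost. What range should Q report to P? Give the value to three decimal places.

eq1: (x + 1.998)² + (y − 12.303)² = 36.6665528886²
eq2: (x − 36.889)² + (y + 46.667)² = 69.4577305845²
eq3: (x − 12.945)² + (y − 1.748)² = 42.2193532521²
eq3−eq2, eq3−eq1 (x²,y² cancel):
  47.888·x − 96.830·y = 326.076132
  -29.886·x + 21.110·y = 422.764972
det = 47.888·21.110 − -96.830·-29.886 = -1882.945700
x = (326.076132·21.110 − -96.830·422.764972) / -1882.945700 = -25.396271
y = (47.888·422.764972 − 326.076132·-29.886) / -1882.945700 = -15.927427
|P − Q| = √((-25.396271 − 28.297)² + (-15.927427 − -9.154)²) = 54.118820

54.119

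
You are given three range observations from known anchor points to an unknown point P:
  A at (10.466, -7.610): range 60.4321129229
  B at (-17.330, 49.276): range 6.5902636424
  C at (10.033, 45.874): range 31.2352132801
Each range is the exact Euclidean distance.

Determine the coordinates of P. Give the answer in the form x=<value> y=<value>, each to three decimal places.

eq1: (x − 10.466)² + (y + 7.610)² = 60.4321129229²
eq2: (x + 17.330)² + (y − 49.276)² = 6.5902636424²
eq3: (x − 10.033)² + (y − 45.874)² = 31.2352132801²
eq2−eq1, eq2−eq3 (x²,y² cancel):
  55.592·x − 113.772·y = -6169.612517
  54.726·x − 6.804·y = -1455.575085
det = 55.592·-6.804 − -113.772·54.726 = 5848.038504
x = (-6169.612517·-6.804 − -113.772·-1455.575085) / 5848.038504 = -21.139677
y = (55.592·-1455.575085 − -6169.612517·54.726) / 5848.038504 = 43.898460

x=-21.140 y=43.898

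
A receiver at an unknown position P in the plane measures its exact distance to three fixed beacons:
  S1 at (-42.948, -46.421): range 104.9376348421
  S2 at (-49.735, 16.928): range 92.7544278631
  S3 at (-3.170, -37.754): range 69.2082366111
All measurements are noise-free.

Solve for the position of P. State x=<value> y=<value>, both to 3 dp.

x=42.968 y=13.832

eq1: (x + 42.948)² + (y + 46.421)² = 104.9376348421²
eq2: (x + 49.735)² + (y − 16.928)² = 92.7544278631²
eq3: (x + 3.170)² + (y + 37.754)² = 69.2082366111²
eq2−eq3, eq2−eq1 (x²,y² cancel):
  93.130·x − 109.364·y = 2488.889880
  13.574·x − 126.698·y = -1169.210782
det = 93.130·-126.698 − -109.364·13.574 = -10314.877804
x = (2488.889880·-126.698 − -109.364·-1169.210782) / -10314.877804 = 42.967735
y = (93.130·-1169.210782 − 2488.889880·13.574) / -10314.877804 = 13.831748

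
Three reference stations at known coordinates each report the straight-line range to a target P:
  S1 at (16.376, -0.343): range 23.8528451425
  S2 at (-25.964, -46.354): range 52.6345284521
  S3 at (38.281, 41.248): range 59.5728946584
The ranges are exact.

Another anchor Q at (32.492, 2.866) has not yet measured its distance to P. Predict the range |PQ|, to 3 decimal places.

eq1: (x − 16.376)² + (y + 0.343)² = 23.8528451425²
eq2: (x + 25.964)² + (y + 46.354)² = 52.6345284521²
eq3: (x − 38.281)² + (y − 41.248)² = 59.5728946584²
eq2−eq1, eq2−eq3 (x²,y² cancel):
  84.680·x + 92.022·y = -353.096223
  128.490·x + 175.204·y = -434.526340
det = 84.680·175.204 − 92.022·128.490 = 3012.367940
x = (-353.096223·175.204 − 92.022·-434.526340) / 3012.367940 = -7.262688
y = (84.680·-434.526340 − -353.096223·128.490) / 3012.367940 = 2.846147
|P − Q| = √((-7.262688 − 32.492)² + (2.846147 − 2.866)²) = 39.754693

39.755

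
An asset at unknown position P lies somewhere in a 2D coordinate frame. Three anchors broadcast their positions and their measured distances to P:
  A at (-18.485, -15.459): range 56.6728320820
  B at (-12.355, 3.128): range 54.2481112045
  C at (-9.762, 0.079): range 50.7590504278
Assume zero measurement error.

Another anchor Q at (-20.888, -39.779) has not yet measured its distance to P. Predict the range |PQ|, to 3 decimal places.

eq1: (x + 18.485)² + (y + 15.459)² = 56.6728320820²
eq2: (x + 12.355)² + (y − 3.128)² = 54.2481112045²
eq3: (x + 9.762)² + (y − 0.079)² = 50.7590504278²
eq3−eq1, eq3−eq2 (x²,y² cancel):
  -17.446·x − 31.076·y = -149.955675
  -5.186·x + 6.098·y = -299.248845
det = -17.446·6.098 − -31.076·-5.186 = -267.545844
x = (-149.955675·6.098 − -31.076·-299.248845) / -267.545844 = 38.176212
y = (-17.446·-299.248845 − -149.955675·-5.186) / -267.545844 = -16.606594
|P − Q| = √((38.176212 − -20.888)² + (-16.606594 − -39.779)²) = 63.447155

63.447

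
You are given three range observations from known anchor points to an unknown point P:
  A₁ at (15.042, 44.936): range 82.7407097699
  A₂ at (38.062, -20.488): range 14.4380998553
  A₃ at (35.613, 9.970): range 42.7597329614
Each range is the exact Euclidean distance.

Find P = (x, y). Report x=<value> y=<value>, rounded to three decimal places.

eq1: (x − 15.042)² + (y − 44.936)² = 82.7407097699²
eq2: (x − 38.062)² + (y + 20.488)² = 14.4380998553²
eq3: (x − 35.613)² + (y − 9.970)² = 42.7597329614²
eq3−eq1, eq3−eq2 (x²,y² cancel):
  -41.142·x + 69.932·y = -4139.811099
  4.898·x − 60.916·y = 2120.723354
det = -41.142·-60.916 − 69.932·4.898 = 2163.679136
x = (-4139.811099·-60.916 − 69.932·2120.723354) / 2163.679136 = 48.008185
y = (-41.142·2120.723354 − -4139.811099·4.898) / 2163.679136 = -30.953760

x=48.008 y=-30.954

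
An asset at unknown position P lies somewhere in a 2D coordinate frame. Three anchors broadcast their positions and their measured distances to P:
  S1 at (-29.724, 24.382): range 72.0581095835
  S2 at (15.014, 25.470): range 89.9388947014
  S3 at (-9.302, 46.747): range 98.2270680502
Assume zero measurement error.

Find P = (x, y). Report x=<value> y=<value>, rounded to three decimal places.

x=-37.974 y=-47.202

eq1: (x + 29.724)² + (y − 24.382)² = 72.0581095835²
eq2: (x − 15.014)² + (y − 25.470)² = 89.9388947014²
eq3: (x + 9.302)² + (y − 46.747)² = 98.2270680502²
eq3−eq2, eq3−eq1 (x²,y² cancel):
  48.632·x − 42.554·y = 161.884001
  -40.844·x − 44.730·y = 3662.374628
det = 48.632·-44.730 − -42.554·-40.844 = -3913.384936
x = (161.884001·-44.730 − -42.554·3662.374628) / -3913.384936 = -37.974189
y = (48.632·3662.374628 − 161.884001·-40.844) / -3913.384936 = -47.202255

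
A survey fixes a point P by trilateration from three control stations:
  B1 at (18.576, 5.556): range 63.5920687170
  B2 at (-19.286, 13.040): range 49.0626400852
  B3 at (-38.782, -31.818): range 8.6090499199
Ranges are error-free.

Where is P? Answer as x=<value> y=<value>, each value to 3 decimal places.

eq1: (x − 18.576)² + (y − 5.556)² = 63.5920687170²
eq2: (x + 19.286)² + (y − 13.040)² = 49.0626400852²
eq3: (x + 38.782)² + (y + 31.818)² = 8.6090499199²
eq1−eq3, eq1−eq2 (x²,y² cancel):
  -114.716·x − 74.748·y = 6110.327199
  -75.724·x + 14.968·y = 1802.863036
det = -114.716·14.968 − -74.748·-75.724 = -7377.286640
x = (6110.327199·14.968 − -74.748·1802.863036) / -7377.286640 = -30.664361
y = (-114.716·1802.863036 − 6110.327199·-75.724) / -7377.286640 = -34.684999

x=-30.664 y=-34.685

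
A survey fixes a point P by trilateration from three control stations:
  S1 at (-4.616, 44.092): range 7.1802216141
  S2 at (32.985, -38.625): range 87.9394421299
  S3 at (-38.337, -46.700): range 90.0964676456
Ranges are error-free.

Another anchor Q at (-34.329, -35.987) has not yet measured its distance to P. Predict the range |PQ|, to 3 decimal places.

78.664

eq1: (x + 4.616)² + (y − 44.092)² = 7.1802216141²
eq2: (x − 32.985)² + (y + 38.625)² = 87.9394421299²
eq3: (x + 38.337)² + (y + 46.700)² = 90.0964676456²
eq1−eq2, eq1−eq3 (x²,y² cancel):
  75.202·x − 165.434·y = -7067.300970
  -67.442·x − 181.584·y = -6380.614251
det = 75.202·-181.584 − -165.434·-67.442 = -24812.679796
x = (-7067.300970·-181.584 − -165.434·-6380.614251) / -24812.679796 = -9.178301
y = (75.202·-6380.614251 − -7067.300970·-67.442) / -24812.679796 = 38.547544
|P − Q| = √((-9.178301 − -34.329)² + (38.547544 − -35.987)²) = 78.663561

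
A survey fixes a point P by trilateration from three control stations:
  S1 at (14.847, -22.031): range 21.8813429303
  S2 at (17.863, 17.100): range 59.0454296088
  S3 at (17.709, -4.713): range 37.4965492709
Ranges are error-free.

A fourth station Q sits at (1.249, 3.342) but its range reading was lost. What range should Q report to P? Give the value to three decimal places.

50.665

eq1: (x − 14.847)² + (y + 22.031)² = 21.8813429303²
eq2: (x − 17.863)² + (y − 17.100)² = 59.0454296088²
eq3: (x − 17.709)² + (y + 4.713)² = 37.4965492709²
eq2−eq1, eq2−eq3 (x²,y² cancel):
  -6.032·x − 78.262·y = 3101.871190
  -0.308·x − 43.626·y = 1804.695831
det = -6.032·-43.626 − -78.262·-0.308 = 239.047336
x = (3101.871190·-43.626 − -78.262·1804.695831) / 239.047336 = 24.751887
y = (-6.032·1804.695831 − 3101.871190·-0.308) / 239.047336 = -41.542186
|P − Q| = √((24.751887 − 1.249)² + (-41.542186 − 3.342)²) = 50.665332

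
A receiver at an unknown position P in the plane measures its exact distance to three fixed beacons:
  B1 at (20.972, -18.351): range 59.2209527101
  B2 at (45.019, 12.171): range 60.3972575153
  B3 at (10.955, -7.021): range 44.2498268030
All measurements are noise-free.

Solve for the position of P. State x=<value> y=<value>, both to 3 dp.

x=-12.537 y=30.478

eq1: (x − 20.972)² + (y + 18.351)² = 59.2209527101²
eq2: (x − 45.019)² + (y − 12.171)² = 60.3972575153²
eq3: (x − 10.955)² + (y + 7.021)² = 44.2498268030²
eq1−eq3, eq1−eq2 (x²,y² cancel):
  -20.034·x + 22.660·y = 941.796549
  48.094·x + 61.044·y = 1257.552142
det = -20.034·61.044 − 22.660·48.094 = -2312.765536
x = (941.796549·61.044 − 22.660·1257.552142) / -2312.765536 = -12.536894
y = (-20.034·1257.552142 − 941.796549·48.094) / -2312.765536 = 30.478041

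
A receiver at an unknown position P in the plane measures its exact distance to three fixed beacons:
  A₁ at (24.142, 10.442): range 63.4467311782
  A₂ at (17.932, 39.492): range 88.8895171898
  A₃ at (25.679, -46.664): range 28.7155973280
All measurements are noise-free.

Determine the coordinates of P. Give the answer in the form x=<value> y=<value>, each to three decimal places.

eq1: (x − 24.142)² + (y − 10.442)² = 63.4467311782²
eq2: (x − 17.932)² + (y − 39.492)² = 88.8895171898²
eq3: (x − 25.679)² + (y + 46.664)² = 28.7155973280²
eq2−eq3, eq2−eq1 (x²,y² cancel):
  15.494·x − 172.312·y = 8032.525985
  12.420·x − 58.100·y = 2686.555409
det = 15.494·-58.100 − -172.312·12.420 = 1239.913640
x = (8032.525985·-58.100 − -172.312·2686.555409) / 1239.913640 = -3.035715
y = (15.494·2686.555409 − 8032.525985·12.420) / 1239.913640 = -46.889139

x=-3.036 y=-46.889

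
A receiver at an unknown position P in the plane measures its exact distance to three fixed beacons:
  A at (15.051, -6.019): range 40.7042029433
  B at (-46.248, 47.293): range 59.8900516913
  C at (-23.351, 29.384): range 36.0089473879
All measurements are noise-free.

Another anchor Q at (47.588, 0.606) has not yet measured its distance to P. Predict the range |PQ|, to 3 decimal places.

49.007

eq1: (x − 15.051)² + (y + 6.019)² = 40.7042029433²
eq2: (x + 46.248)² + (y − 47.293)² = 59.8900516913²
eq3: (x + 23.351)² + (y − 29.384)² = 36.0089473879²
eq3−eq1, eq3−eq2 (x²,y² cancel):
  76.804·x − 70.806·y = -1506.115540
  -45.794·x + 35.818·y = 676.642696
det = 76.804·35.818 − -70.806·-45.794 = -491.524292
x = (-1506.115540·35.818 − -70.806·676.642696) / -491.524292 = 12.279523
y = (76.804·676.642696 − -1506.115540·-45.794) / -491.524292 = 34.590741
|P − Q| = √((12.279523 − 47.588)² + (34.590741 − 0.606)²) = 49.006644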